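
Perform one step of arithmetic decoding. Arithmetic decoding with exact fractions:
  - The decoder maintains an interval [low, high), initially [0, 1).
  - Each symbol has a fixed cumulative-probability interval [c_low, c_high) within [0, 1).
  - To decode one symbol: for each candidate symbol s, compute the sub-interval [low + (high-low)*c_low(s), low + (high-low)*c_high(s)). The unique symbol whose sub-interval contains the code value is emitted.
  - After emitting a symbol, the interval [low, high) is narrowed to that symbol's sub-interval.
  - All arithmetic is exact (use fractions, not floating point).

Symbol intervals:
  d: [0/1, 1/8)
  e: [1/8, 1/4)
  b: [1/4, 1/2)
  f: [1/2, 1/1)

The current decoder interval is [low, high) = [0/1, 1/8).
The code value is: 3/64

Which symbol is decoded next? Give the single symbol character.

Answer: b

Derivation:
Interval width = high − low = 1/8 − 0/1 = 1/8
Scaled code = (code − low) / width = (3/64 − 0/1) / 1/8 = 3/8
  d: [0/1, 1/8) 
  e: [1/8, 1/4) 
  b: [1/4, 1/2) ← scaled code falls here ✓
  f: [1/2, 1/1) 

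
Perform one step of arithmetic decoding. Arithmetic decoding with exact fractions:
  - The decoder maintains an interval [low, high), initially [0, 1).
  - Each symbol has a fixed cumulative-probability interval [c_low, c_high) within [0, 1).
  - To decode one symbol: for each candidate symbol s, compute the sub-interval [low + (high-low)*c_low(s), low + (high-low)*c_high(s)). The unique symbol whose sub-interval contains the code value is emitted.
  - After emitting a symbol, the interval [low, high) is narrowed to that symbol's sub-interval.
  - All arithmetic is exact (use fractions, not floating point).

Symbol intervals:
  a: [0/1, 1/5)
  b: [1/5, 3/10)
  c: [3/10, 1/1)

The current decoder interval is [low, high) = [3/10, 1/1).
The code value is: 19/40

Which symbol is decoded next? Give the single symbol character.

Answer: b

Derivation:
Interval width = high − low = 1/1 − 3/10 = 7/10
Scaled code = (code − low) / width = (19/40 − 3/10) / 7/10 = 1/4
  a: [0/1, 1/5) 
  b: [1/5, 3/10) ← scaled code falls here ✓
  c: [3/10, 1/1) 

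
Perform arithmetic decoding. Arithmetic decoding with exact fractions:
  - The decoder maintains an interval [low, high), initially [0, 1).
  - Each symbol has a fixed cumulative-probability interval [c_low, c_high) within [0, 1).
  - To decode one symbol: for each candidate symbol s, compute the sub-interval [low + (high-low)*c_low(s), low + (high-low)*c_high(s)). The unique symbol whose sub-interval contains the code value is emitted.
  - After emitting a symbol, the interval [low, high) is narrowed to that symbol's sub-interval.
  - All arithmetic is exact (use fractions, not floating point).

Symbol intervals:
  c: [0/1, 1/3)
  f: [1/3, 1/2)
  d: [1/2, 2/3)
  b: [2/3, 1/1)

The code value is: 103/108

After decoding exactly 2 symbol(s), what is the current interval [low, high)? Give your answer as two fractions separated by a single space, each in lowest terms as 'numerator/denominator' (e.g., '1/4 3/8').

Step 1: interval [0/1, 1/1), width = 1/1 - 0/1 = 1/1
  'c': [0/1 + 1/1*0/1, 0/1 + 1/1*1/3) = [0/1, 1/3)
  'f': [0/1 + 1/1*1/3, 0/1 + 1/1*1/2) = [1/3, 1/2)
  'd': [0/1 + 1/1*1/2, 0/1 + 1/1*2/3) = [1/2, 2/3)
  'b': [0/1 + 1/1*2/3, 0/1 + 1/1*1/1) = [2/3, 1/1) <- contains code 103/108
  emit 'b', narrow to [2/3, 1/1)
Step 2: interval [2/3, 1/1), width = 1/1 - 2/3 = 1/3
  'c': [2/3 + 1/3*0/1, 2/3 + 1/3*1/3) = [2/3, 7/9)
  'f': [2/3 + 1/3*1/3, 2/3 + 1/3*1/2) = [7/9, 5/6)
  'd': [2/3 + 1/3*1/2, 2/3 + 1/3*2/3) = [5/6, 8/9)
  'b': [2/3 + 1/3*2/3, 2/3 + 1/3*1/1) = [8/9, 1/1) <- contains code 103/108
  emit 'b', narrow to [8/9, 1/1)

Answer: 8/9 1/1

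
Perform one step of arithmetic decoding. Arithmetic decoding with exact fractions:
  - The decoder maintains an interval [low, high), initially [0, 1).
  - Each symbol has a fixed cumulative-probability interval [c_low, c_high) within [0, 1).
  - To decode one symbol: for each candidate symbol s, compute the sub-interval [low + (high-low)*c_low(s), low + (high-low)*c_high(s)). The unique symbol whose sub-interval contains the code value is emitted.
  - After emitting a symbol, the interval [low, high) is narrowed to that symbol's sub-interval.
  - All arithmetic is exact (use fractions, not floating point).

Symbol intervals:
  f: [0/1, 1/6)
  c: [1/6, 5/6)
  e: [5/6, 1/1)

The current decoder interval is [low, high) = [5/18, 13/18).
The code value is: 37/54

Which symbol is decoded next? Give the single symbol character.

Answer: e

Derivation:
Interval width = high − low = 13/18 − 5/18 = 4/9
Scaled code = (code − low) / width = (37/54 − 5/18) / 4/9 = 11/12
  f: [0/1, 1/6) 
  c: [1/6, 5/6) 
  e: [5/6, 1/1) ← scaled code falls here ✓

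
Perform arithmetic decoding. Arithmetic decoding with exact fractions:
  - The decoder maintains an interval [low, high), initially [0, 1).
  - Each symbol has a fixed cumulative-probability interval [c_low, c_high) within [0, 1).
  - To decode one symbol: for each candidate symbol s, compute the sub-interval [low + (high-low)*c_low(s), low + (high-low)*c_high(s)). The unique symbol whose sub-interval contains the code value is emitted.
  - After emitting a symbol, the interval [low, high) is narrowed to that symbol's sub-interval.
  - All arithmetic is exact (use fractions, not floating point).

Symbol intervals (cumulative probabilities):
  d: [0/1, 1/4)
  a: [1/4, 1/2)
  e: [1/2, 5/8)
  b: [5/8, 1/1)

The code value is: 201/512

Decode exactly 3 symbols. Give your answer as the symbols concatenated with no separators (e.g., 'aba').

Step 1: interval [0/1, 1/1), width = 1/1 - 0/1 = 1/1
  'd': [0/1 + 1/1*0/1, 0/1 + 1/1*1/4) = [0/1, 1/4)
  'a': [0/1 + 1/1*1/4, 0/1 + 1/1*1/2) = [1/4, 1/2) <- contains code 201/512
  'e': [0/1 + 1/1*1/2, 0/1 + 1/1*5/8) = [1/2, 5/8)
  'b': [0/1 + 1/1*5/8, 0/1 + 1/1*1/1) = [5/8, 1/1)
  emit 'a', narrow to [1/4, 1/2)
Step 2: interval [1/4, 1/2), width = 1/2 - 1/4 = 1/4
  'd': [1/4 + 1/4*0/1, 1/4 + 1/4*1/4) = [1/4, 5/16)
  'a': [1/4 + 1/4*1/4, 1/4 + 1/4*1/2) = [5/16, 3/8)
  'e': [1/4 + 1/4*1/2, 1/4 + 1/4*5/8) = [3/8, 13/32) <- contains code 201/512
  'b': [1/4 + 1/4*5/8, 1/4 + 1/4*1/1) = [13/32, 1/2)
  emit 'e', narrow to [3/8, 13/32)
Step 3: interval [3/8, 13/32), width = 13/32 - 3/8 = 1/32
  'd': [3/8 + 1/32*0/1, 3/8 + 1/32*1/4) = [3/8, 49/128)
  'a': [3/8 + 1/32*1/4, 3/8 + 1/32*1/2) = [49/128, 25/64)
  'e': [3/8 + 1/32*1/2, 3/8 + 1/32*5/8) = [25/64, 101/256) <- contains code 201/512
  'b': [3/8 + 1/32*5/8, 3/8 + 1/32*1/1) = [101/256, 13/32)
  emit 'e', narrow to [25/64, 101/256)

Answer: aee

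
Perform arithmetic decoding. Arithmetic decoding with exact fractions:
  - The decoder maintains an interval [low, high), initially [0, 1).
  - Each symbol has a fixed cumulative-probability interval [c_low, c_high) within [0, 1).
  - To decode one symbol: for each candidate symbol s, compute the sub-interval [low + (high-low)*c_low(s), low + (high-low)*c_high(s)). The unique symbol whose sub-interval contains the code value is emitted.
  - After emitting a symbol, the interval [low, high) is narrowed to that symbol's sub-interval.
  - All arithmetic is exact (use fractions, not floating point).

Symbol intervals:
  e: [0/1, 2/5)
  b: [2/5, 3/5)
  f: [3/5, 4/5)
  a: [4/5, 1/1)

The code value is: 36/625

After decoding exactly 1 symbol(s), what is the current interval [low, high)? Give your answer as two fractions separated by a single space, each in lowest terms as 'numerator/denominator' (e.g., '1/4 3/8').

Answer: 0/1 2/5

Derivation:
Step 1: interval [0/1, 1/1), width = 1/1 - 0/1 = 1/1
  'e': [0/1 + 1/1*0/1, 0/1 + 1/1*2/5) = [0/1, 2/5) <- contains code 36/625
  'b': [0/1 + 1/1*2/5, 0/1 + 1/1*3/5) = [2/5, 3/5)
  'f': [0/1 + 1/1*3/5, 0/1 + 1/1*4/5) = [3/5, 4/5)
  'a': [0/1 + 1/1*4/5, 0/1 + 1/1*1/1) = [4/5, 1/1)
  emit 'e', narrow to [0/1, 2/5)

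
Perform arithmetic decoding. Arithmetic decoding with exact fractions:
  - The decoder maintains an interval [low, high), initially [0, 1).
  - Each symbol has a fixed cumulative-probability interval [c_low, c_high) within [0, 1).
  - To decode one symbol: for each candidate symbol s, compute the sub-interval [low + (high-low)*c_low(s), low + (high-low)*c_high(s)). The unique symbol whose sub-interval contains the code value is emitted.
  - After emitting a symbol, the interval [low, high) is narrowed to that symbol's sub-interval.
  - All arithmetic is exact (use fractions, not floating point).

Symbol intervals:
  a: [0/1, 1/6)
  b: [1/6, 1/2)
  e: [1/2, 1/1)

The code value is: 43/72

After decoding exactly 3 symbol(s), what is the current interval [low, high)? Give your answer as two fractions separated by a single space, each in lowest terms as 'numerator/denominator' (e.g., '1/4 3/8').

Step 1: interval [0/1, 1/1), width = 1/1 - 0/1 = 1/1
  'a': [0/1 + 1/1*0/1, 0/1 + 1/1*1/6) = [0/1, 1/6)
  'b': [0/1 + 1/1*1/6, 0/1 + 1/1*1/2) = [1/6, 1/2)
  'e': [0/1 + 1/1*1/2, 0/1 + 1/1*1/1) = [1/2, 1/1) <- contains code 43/72
  emit 'e', narrow to [1/2, 1/1)
Step 2: interval [1/2, 1/1), width = 1/1 - 1/2 = 1/2
  'a': [1/2 + 1/2*0/1, 1/2 + 1/2*1/6) = [1/2, 7/12)
  'b': [1/2 + 1/2*1/6, 1/2 + 1/2*1/2) = [7/12, 3/4) <- contains code 43/72
  'e': [1/2 + 1/2*1/2, 1/2 + 1/2*1/1) = [3/4, 1/1)
  emit 'b', narrow to [7/12, 3/4)
Step 3: interval [7/12, 3/4), width = 3/4 - 7/12 = 1/6
  'a': [7/12 + 1/6*0/1, 7/12 + 1/6*1/6) = [7/12, 11/18) <- contains code 43/72
  'b': [7/12 + 1/6*1/6, 7/12 + 1/6*1/2) = [11/18, 2/3)
  'e': [7/12 + 1/6*1/2, 7/12 + 1/6*1/1) = [2/3, 3/4)
  emit 'a', narrow to [7/12, 11/18)

Answer: 7/12 11/18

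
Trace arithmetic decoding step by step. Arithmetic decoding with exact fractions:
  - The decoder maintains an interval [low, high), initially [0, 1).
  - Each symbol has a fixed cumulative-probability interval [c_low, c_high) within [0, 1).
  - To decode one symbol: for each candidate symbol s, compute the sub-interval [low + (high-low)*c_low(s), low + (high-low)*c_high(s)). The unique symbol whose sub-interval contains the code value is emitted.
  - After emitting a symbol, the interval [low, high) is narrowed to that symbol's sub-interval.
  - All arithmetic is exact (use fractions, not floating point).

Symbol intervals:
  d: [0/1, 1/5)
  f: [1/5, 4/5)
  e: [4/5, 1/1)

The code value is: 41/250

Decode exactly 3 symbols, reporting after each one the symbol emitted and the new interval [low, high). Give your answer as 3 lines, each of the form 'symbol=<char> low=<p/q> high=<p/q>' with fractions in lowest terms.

Answer: symbol=d low=0/1 high=1/5
symbol=e low=4/25 high=1/5
symbol=d low=4/25 high=21/125

Derivation:
Step 1: interval [0/1, 1/1), width = 1/1 - 0/1 = 1/1
  'd': [0/1 + 1/1*0/1, 0/1 + 1/1*1/5) = [0/1, 1/5) <- contains code 41/250
  'f': [0/1 + 1/1*1/5, 0/1 + 1/1*4/5) = [1/5, 4/5)
  'e': [0/1 + 1/1*4/5, 0/1 + 1/1*1/1) = [4/5, 1/1)
  emit 'd', narrow to [0/1, 1/5)
Step 2: interval [0/1, 1/5), width = 1/5 - 0/1 = 1/5
  'd': [0/1 + 1/5*0/1, 0/1 + 1/5*1/5) = [0/1, 1/25)
  'f': [0/1 + 1/5*1/5, 0/1 + 1/5*4/5) = [1/25, 4/25)
  'e': [0/1 + 1/5*4/5, 0/1 + 1/5*1/1) = [4/25, 1/5) <- contains code 41/250
  emit 'e', narrow to [4/25, 1/5)
Step 3: interval [4/25, 1/5), width = 1/5 - 4/25 = 1/25
  'd': [4/25 + 1/25*0/1, 4/25 + 1/25*1/5) = [4/25, 21/125) <- contains code 41/250
  'f': [4/25 + 1/25*1/5, 4/25 + 1/25*4/5) = [21/125, 24/125)
  'e': [4/25 + 1/25*4/5, 4/25 + 1/25*1/1) = [24/125, 1/5)
  emit 'd', narrow to [4/25, 21/125)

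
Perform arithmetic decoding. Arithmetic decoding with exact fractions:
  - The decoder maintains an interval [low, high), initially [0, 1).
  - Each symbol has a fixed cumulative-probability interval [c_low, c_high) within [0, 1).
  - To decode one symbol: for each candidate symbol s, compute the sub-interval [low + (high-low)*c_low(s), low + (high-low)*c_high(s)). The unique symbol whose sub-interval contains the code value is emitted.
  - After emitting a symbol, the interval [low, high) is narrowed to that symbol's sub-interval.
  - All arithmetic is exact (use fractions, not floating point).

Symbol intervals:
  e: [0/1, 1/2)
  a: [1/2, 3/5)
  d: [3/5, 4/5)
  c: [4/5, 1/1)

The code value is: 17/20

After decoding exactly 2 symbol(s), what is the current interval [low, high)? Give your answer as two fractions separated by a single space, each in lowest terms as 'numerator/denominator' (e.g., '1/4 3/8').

Answer: 4/5 9/10

Derivation:
Step 1: interval [0/1, 1/1), width = 1/1 - 0/1 = 1/1
  'e': [0/1 + 1/1*0/1, 0/1 + 1/1*1/2) = [0/1, 1/2)
  'a': [0/1 + 1/1*1/2, 0/1 + 1/1*3/5) = [1/2, 3/5)
  'd': [0/1 + 1/1*3/5, 0/1 + 1/1*4/5) = [3/5, 4/5)
  'c': [0/1 + 1/1*4/5, 0/1 + 1/1*1/1) = [4/5, 1/1) <- contains code 17/20
  emit 'c', narrow to [4/5, 1/1)
Step 2: interval [4/5, 1/1), width = 1/1 - 4/5 = 1/5
  'e': [4/5 + 1/5*0/1, 4/5 + 1/5*1/2) = [4/5, 9/10) <- contains code 17/20
  'a': [4/5 + 1/5*1/2, 4/5 + 1/5*3/5) = [9/10, 23/25)
  'd': [4/5 + 1/5*3/5, 4/5 + 1/5*4/5) = [23/25, 24/25)
  'c': [4/5 + 1/5*4/5, 4/5 + 1/5*1/1) = [24/25, 1/1)
  emit 'e', narrow to [4/5, 9/10)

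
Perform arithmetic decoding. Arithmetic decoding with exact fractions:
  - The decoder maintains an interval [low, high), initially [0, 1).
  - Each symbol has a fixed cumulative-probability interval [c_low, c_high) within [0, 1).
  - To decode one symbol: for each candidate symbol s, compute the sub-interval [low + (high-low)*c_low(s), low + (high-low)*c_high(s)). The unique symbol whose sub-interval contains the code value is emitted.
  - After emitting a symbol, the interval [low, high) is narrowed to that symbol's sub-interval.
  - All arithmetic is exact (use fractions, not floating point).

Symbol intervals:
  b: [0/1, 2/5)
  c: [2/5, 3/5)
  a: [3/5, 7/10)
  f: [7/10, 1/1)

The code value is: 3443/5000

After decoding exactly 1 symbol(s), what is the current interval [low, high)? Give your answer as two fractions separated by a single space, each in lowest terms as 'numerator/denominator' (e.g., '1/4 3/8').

Step 1: interval [0/1, 1/1), width = 1/1 - 0/1 = 1/1
  'b': [0/1 + 1/1*0/1, 0/1 + 1/1*2/5) = [0/1, 2/5)
  'c': [0/1 + 1/1*2/5, 0/1 + 1/1*3/5) = [2/5, 3/5)
  'a': [0/1 + 1/1*3/5, 0/1 + 1/1*7/10) = [3/5, 7/10) <- contains code 3443/5000
  'f': [0/1 + 1/1*7/10, 0/1 + 1/1*1/1) = [7/10, 1/1)
  emit 'a', narrow to [3/5, 7/10)

Answer: 3/5 7/10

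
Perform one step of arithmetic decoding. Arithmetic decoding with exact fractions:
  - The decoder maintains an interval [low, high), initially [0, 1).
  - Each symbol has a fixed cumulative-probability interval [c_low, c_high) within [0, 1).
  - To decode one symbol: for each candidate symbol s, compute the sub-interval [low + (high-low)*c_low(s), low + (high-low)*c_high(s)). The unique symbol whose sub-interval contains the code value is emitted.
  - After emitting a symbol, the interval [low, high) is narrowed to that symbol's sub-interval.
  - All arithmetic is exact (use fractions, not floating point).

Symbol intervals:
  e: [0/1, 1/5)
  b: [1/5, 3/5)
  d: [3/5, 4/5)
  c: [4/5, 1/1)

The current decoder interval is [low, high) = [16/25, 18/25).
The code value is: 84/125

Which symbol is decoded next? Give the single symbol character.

Answer: b

Derivation:
Interval width = high − low = 18/25 − 16/25 = 2/25
Scaled code = (code − low) / width = (84/125 − 16/25) / 2/25 = 2/5
  e: [0/1, 1/5) 
  b: [1/5, 3/5) ← scaled code falls here ✓
  d: [3/5, 4/5) 
  c: [4/5, 1/1) 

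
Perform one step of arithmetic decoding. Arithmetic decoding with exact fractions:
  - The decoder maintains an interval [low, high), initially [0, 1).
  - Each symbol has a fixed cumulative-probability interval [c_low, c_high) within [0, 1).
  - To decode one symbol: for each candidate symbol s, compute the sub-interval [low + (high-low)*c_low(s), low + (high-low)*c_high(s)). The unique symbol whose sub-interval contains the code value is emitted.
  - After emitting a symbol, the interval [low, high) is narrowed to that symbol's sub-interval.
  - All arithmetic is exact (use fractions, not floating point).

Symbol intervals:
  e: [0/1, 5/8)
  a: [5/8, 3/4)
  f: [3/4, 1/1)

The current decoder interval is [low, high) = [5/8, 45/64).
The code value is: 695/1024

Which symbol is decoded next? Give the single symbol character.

Interval width = high − low = 45/64 − 5/8 = 5/64
Scaled code = (code − low) / width = (695/1024 − 5/8) / 5/64 = 11/16
  e: [0/1, 5/8) 
  a: [5/8, 3/4) ← scaled code falls here ✓
  f: [3/4, 1/1) 

Answer: a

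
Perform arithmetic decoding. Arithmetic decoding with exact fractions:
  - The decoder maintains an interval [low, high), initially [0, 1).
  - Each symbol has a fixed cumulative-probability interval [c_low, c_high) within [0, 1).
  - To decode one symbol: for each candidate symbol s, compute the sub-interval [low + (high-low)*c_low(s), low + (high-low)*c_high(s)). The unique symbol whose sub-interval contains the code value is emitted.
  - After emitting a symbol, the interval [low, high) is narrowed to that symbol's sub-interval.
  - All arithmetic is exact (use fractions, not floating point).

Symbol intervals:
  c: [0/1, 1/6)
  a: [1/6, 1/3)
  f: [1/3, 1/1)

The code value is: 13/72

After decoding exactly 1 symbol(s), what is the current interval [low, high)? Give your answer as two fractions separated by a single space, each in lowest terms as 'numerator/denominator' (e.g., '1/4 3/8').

Answer: 1/6 1/3

Derivation:
Step 1: interval [0/1, 1/1), width = 1/1 - 0/1 = 1/1
  'c': [0/1 + 1/1*0/1, 0/1 + 1/1*1/6) = [0/1, 1/6)
  'a': [0/1 + 1/1*1/6, 0/1 + 1/1*1/3) = [1/6, 1/3) <- contains code 13/72
  'f': [0/1 + 1/1*1/3, 0/1 + 1/1*1/1) = [1/3, 1/1)
  emit 'a', narrow to [1/6, 1/3)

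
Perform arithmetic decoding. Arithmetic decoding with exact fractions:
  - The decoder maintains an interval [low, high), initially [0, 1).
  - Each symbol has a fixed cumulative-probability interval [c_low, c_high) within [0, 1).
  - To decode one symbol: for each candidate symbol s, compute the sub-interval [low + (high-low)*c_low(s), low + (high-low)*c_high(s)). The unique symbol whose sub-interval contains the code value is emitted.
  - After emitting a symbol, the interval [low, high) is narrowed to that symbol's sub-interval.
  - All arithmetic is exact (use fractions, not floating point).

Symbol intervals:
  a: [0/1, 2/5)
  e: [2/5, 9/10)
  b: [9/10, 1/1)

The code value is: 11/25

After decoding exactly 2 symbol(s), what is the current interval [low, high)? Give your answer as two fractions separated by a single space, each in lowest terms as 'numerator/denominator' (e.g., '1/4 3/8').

Step 1: interval [0/1, 1/1), width = 1/1 - 0/1 = 1/1
  'a': [0/1 + 1/1*0/1, 0/1 + 1/1*2/5) = [0/1, 2/5)
  'e': [0/1 + 1/1*2/5, 0/1 + 1/1*9/10) = [2/5, 9/10) <- contains code 11/25
  'b': [0/1 + 1/1*9/10, 0/1 + 1/1*1/1) = [9/10, 1/1)
  emit 'e', narrow to [2/5, 9/10)
Step 2: interval [2/5, 9/10), width = 9/10 - 2/5 = 1/2
  'a': [2/5 + 1/2*0/1, 2/5 + 1/2*2/5) = [2/5, 3/5) <- contains code 11/25
  'e': [2/5 + 1/2*2/5, 2/5 + 1/2*9/10) = [3/5, 17/20)
  'b': [2/5 + 1/2*9/10, 2/5 + 1/2*1/1) = [17/20, 9/10)
  emit 'a', narrow to [2/5, 3/5)

Answer: 2/5 3/5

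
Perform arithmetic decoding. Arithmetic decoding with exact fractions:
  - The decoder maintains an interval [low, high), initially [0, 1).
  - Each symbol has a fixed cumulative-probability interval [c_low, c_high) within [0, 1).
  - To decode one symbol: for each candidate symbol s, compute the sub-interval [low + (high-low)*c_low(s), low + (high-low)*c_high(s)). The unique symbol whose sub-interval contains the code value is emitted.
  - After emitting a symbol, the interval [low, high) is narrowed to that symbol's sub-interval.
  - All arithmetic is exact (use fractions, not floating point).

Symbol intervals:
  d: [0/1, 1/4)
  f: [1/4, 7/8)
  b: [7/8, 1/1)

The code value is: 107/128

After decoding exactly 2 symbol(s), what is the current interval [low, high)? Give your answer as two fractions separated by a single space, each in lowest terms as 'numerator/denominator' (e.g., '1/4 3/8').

Step 1: interval [0/1, 1/1), width = 1/1 - 0/1 = 1/1
  'd': [0/1 + 1/1*0/1, 0/1 + 1/1*1/4) = [0/1, 1/4)
  'f': [0/1 + 1/1*1/4, 0/1 + 1/1*7/8) = [1/4, 7/8) <- contains code 107/128
  'b': [0/1 + 1/1*7/8, 0/1 + 1/1*1/1) = [7/8, 1/1)
  emit 'f', narrow to [1/4, 7/8)
Step 2: interval [1/4, 7/8), width = 7/8 - 1/4 = 5/8
  'd': [1/4 + 5/8*0/1, 1/4 + 5/8*1/4) = [1/4, 13/32)
  'f': [1/4 + 5/8*1/4, 1/4 + 5/8*7/8) = [13/32, 51/64)
  'b': [1/4 + 5/8*7/8, 1/4 + 5/8*1/1) = [51/64, 7/8) <- contains code 107/128
  emit 'b', narrow to [51/64, 7/8)

Answer: 51/64 7/8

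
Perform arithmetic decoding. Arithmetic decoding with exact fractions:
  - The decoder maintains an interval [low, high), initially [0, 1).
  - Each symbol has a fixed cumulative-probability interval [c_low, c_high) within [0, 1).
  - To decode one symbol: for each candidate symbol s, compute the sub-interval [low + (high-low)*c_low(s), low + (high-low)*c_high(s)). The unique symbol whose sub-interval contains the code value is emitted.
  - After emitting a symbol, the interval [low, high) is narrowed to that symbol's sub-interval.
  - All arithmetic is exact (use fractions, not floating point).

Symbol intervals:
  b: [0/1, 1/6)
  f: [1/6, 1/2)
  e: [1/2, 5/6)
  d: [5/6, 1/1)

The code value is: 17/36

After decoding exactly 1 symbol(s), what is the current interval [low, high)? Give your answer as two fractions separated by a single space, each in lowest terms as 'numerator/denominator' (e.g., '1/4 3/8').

Step 1: interval [0/1, 1/1), width = 1/1 - 0/1 = 1/1
  'b': [0/1 + 1/1*0/1, 0/1 + 1/1*1/6) = [0/1, 1/6)
  'f': [0/1 + 1/1*1/6, 0/1 + 1/1*1/2) = [1/6, 1/2) <- contains code 17/36
  'e': [0/1 + 1/1*1/2, 0/1 + 1/1*5/6) = [1/2, 5/6)
  'd': [0/1 + 1/1*5/6, 0/1 + 1/1*1/1) = [5/6, 1/1)
  emit 'f', narrow to [1/6, 1/2)

Answer: 1/6 1/2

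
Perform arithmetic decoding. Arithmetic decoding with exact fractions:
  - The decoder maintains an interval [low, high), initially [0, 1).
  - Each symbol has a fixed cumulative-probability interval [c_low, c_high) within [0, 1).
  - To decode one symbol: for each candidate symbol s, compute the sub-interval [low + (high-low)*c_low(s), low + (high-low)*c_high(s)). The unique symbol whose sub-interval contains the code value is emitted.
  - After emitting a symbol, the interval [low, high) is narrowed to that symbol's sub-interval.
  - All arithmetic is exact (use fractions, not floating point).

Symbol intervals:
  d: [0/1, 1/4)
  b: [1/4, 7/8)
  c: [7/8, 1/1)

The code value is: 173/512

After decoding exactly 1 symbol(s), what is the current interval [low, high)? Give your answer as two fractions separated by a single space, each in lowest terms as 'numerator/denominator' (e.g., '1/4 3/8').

Answer: 1/4 7/8

Derivation:
Step 1: interval [0/1, 1/1), width = 1/1 - 0/1 = 1/1
  'd': [0/1 + 1/1*0/1, 0/1 + 1/1*1/4) = [0/1, 1/4)
  'b': [0/1 + 1/1*1/4, 0/1 + 1/1*7/8) = [1/4, 7/8) <- contains code 173/512
  'c': [0/1 + 1/1*7/8, 0/1 + 1/1*1/1) = [7/8, 1/1)
  emit 'b', narrow to [1/4, 7/8)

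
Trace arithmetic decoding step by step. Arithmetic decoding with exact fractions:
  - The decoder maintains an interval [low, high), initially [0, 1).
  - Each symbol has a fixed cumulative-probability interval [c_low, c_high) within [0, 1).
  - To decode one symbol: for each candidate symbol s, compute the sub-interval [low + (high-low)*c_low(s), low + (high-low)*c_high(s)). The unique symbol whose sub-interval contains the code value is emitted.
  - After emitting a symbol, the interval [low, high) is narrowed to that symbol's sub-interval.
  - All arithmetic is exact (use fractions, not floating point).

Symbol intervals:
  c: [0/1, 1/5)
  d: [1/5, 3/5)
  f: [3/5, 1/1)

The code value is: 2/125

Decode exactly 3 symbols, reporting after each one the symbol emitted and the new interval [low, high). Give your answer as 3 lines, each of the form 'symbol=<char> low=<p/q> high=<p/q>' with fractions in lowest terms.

Step 1: interval [0/1, 1/1), width = 1/1 - 0/1 = 1/1
  'c': [0/1 + 1/1*0/1, 0/1 + 1/1*1/5) = [0/1, 1/5) <- contains code 2/125
  'd': [0/1 + 1/1*1/5, 0/1 + 1/1*3/5) = [1/5, 3/5)
  'f': [0/1 + 1/1*3/5, 0/1 + 1/1*1/1) = [3/5, 1/1)
  emit 'c', narrow to [0/1, 1/5)
Step 2: interval [0/1, 1/5), width = 1/5 - 0/1 = 1/5
  'c': [0/1 + 1/5*0/1, 0/1 + 1/5*1/5) = [0/1, 1/25) <- contains code 2/125
  'd': [0/1 + 1/5*1/5, 0/1 + 1/5*3/5) = [1/25, 3/25)
  'f': [0/1 + 1/5*3/5, 0/1 + 1/5*1/1) = [3/25, 1/5)
  emit 'c', narrow to [0/1, 1/25)
Step 3: interval [0/1, 1/25), width = 1/25 - 0/1 = 1/25
  'c': [0/1 + 1/25*0/1, 0/1 + 1/25*1/5) = [0/1, 1/125)
  'd': [0/1 + 1/25*1/5, 0/1 + 1/25*3/5) = [1/125, 3/125) <- contains code 2/125
  'f': [0/1 + 1/25*3/5, 0/1 + 1/25*1/1) = [3/125, 1/25)
  emit 'd', narrow to [1/125, 3/125)

Answer: symbol=c low=0/1 high=1/5
symbol=c low=0/1 high=1/25
symbol=d low=1/125 high=3/125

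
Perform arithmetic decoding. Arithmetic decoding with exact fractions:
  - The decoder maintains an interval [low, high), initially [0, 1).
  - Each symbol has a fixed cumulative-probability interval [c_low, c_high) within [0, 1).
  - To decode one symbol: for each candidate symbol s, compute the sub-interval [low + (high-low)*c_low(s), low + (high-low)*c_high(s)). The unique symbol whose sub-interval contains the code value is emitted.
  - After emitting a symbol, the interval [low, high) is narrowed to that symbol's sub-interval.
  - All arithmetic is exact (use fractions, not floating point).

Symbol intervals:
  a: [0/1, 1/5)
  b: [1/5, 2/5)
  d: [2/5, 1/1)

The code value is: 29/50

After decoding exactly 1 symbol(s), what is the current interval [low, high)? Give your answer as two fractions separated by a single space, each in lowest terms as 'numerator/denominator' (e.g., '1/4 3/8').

Step 1: interval [0/1, 1/1), width = 1/1 - 0/1 = 1/1
  'a': [0/1 + 1/1*0/1, 0/1 + 1/1*1/5) = [0/1, 1/5)
  'b': [0/1 + 1/1*1/5, 0/1 + 1/1*2/5) = [1/5, 2/5)
  'd': [0/1 + 1/1*2/5, 0/1 + 1/1*1/1) = [2/5, 1/1) <- contains code 29/50
  emit 'd', narrow to [2/5, 1/1)

Answer: 2/5 1/1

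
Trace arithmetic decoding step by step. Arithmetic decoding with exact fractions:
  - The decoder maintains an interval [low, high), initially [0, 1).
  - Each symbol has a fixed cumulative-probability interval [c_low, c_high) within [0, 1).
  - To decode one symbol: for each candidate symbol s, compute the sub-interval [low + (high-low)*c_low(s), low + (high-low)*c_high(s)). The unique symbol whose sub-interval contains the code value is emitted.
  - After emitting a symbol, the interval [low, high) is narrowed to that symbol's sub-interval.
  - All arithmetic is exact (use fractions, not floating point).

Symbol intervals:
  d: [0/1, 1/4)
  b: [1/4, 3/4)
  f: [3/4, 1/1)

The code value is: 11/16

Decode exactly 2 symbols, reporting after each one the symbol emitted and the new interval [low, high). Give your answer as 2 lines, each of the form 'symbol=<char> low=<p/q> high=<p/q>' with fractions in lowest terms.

Step 1: interval [0/1, 1/1), width = 1/1 - 0/1 = 1/1
  'd': [0/1 + 1/1*0/1, 0/1 + 1/1*1/4) = [0/1, 1/4)
  'b': [0/1 + 1/1*1/4, 0/1 + 1/1*3/4) = [1/4, 3/4) <- contains code 11/16
  'f': [0/1 + 1/1*3/4, 0/1 + 1/1*1/1) = [3/4, 1/1)
  emit 'b', narrow to [1/4, 3/4)
Step 2: interval [1/4, 3/4), width = 3/4 - 1/4 = 1/2
  'd': [1/4 + 1/2*0/1, 1/4 + 1/2*1/4) = [1/4, 3/8)
  'b': [1/4 + 1/2*1/4, 1/4 + 1/2*3/4) = [3/8, 5/8)
  'f': [1/4 + 1/2*3/4, 1/4 + 1/2*1/1) = [5/8, 3/4) <- contains code 11/16
  emit 'f', narrow to [5/8, 3/4)

Answer: symbol=b low=1/4 high=3/4
symbol=f low=5/8 high=3/4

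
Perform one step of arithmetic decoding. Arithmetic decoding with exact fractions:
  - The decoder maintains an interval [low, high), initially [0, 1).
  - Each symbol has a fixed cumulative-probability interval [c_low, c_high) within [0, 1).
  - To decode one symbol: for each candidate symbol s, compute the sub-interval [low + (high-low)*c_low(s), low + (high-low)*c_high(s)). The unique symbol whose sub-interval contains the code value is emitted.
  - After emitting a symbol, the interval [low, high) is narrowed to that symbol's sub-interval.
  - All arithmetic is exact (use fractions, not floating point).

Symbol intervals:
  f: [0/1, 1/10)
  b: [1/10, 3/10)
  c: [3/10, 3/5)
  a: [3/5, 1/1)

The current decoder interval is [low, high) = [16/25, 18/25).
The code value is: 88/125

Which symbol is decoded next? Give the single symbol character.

Answer: a

Derivation:
Interval width = high − low = 18/25 − 16/25 = 2/25
Scaled code = (code − low) / width = (88/125 − 16/25) / 2/25 = 4/5
  f: [0/1, 1/10) 
  b: [1/10, 3/10) 
  c: [3/10, 3/5) 
  a: [3/5, 1/1) ← scaled code falls here ✓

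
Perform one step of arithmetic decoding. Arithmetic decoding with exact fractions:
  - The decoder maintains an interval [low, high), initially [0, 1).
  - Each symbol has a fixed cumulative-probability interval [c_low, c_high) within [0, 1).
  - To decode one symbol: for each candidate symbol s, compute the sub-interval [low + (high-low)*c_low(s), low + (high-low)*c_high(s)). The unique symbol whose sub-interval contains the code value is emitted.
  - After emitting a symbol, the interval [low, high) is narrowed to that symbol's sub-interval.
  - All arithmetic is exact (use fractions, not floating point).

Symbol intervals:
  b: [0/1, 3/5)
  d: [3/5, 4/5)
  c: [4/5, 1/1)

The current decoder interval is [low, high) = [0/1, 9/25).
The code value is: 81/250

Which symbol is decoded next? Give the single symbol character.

Answer: c

Derivation:
Interval width = high − low = 9/25 − 0/1 = 9/25
Scaled code = (code − low) / width = (81/250 − 0/1) / 9/25 = 9/10
  b: [0/1, 3/5) 
  d: [3/5, 4/5) 
  c: [4/5, 1/1) ← scaled code falls here ✓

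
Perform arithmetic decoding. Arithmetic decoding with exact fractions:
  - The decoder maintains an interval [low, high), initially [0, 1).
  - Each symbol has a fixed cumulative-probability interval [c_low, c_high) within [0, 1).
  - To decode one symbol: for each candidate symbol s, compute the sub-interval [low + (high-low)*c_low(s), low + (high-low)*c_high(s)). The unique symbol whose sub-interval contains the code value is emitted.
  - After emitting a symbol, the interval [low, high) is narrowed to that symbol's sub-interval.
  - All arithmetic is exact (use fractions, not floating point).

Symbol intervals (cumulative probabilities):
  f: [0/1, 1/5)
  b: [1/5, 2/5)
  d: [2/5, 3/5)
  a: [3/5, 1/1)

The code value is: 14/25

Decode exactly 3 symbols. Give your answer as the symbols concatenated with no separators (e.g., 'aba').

Answer: dad

Derivation:
Step 1: interval [0/1, 1/1), width = 1/1 - 0/1 = 1/1
  'f': [0/1 + 1/1*0/1, 0/1 + 1/1*1/5) = [0/1, 1/5)
  'b': [0/1 + 1/1*1/5, 0/1 + 1/1*2/5) = [1/5, 2/5)
  'd': [0/1 + 1/1*2/5, 0/1 + 1/1*3/5) = [2/5, 3/5) <- contains code 14/25
  'a': [0/1 + 1/1*3/5, 0/1 + 1/1*1/1) = [3/5, 1/1)
  emit 'd', narrow to [2/5, 3/5)
Step 2: interval [2/5, 3/5), width = 3/5 - 2/5 = 1/5
  'f': [2/5 + 1/5*0/1, 2/5 + 1/5*1/5) = [2/5, 11/25)
  'b': [2/5 + 1/5*1/5, 2/5 + 1/5*2/5) = [11/25, 12/25)
  'd': [2/5 + 1/5*2/5, 2/5 + 1/5*3/5) = [12/25, 13/25)
  'a': [2/5 + 1/5*3/5, 2/5 + 1/5*1/1) = [13/25, 3/5) <- contains code 14/25
  emit 'a', narrow to [13/25, 3/5)
Step 3: interval [13/25, 3/5), width = 3/5 - 13/25 = 2/25
  'f': [13/25 + 2/25*0/1, 13/25 + 2/25*1/5) = [13/25, 67/125)
  'b': [13/25 + 2/25*1/5, 13/25 + 2/25*2/5) = [67/125, 69/125)
  'd': [13/25 + 2/25*2/5, 13/25 + 2/25*3/5) = [69/125, 71/125) <- contains code 14/25
  'a': [13/25 + 2/25*3/5, 13/25 + 2/25*1/1) = [71/125, 3/5)
  emit 'd', narrow to [69/125, 71/125)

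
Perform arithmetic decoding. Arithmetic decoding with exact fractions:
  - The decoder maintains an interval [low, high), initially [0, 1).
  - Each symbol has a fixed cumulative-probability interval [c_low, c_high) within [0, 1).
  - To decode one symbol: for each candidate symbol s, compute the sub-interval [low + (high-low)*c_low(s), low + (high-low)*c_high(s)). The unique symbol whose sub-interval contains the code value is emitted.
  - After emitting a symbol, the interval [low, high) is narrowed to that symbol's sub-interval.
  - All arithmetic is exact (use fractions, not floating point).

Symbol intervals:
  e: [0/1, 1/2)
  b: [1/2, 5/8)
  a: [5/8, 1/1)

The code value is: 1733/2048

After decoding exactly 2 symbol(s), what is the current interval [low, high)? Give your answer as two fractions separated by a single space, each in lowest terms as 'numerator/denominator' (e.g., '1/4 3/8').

Step 1: interval [0/1, 1/1), width = 1/1 - 0/1 = 1/1
  'e': [0/1 + 1/1*0/1, 0/1 + 1/1*1/2) = [0/1, 1/2)
  'b': [0/1 + 1/1*1/2, 0/1 + 1/1*5/8) = [1/2, 5/8)
  'a': [0/1 + 1/1*5/8, 0/1 + 1/1*1/1) = [5/8, 1/1) <- contains code 1733/2048
  emit 'a', narrow to [5/8, 1/1)
Step 2: interval [5/8, 1/1), width = 1/1 - 5/8 = 3/8
  'e': [5/8 + 3/8*0/1, 5/8 + 3/8*1/2) = [5/8, 13/16)
  'b': [5/8 + 3/8*1/2, 5/8 + 3/8*5/8) = [13/16, 55/64) <- contains code 1733/2048
  'a': [5/8 + 3/8*5/8, 5/8 + 3/8*1/1) = [55/64, 1/1)
  emit 'b', narrow to [13/16, 55/64)

Answer: 13/16 55/64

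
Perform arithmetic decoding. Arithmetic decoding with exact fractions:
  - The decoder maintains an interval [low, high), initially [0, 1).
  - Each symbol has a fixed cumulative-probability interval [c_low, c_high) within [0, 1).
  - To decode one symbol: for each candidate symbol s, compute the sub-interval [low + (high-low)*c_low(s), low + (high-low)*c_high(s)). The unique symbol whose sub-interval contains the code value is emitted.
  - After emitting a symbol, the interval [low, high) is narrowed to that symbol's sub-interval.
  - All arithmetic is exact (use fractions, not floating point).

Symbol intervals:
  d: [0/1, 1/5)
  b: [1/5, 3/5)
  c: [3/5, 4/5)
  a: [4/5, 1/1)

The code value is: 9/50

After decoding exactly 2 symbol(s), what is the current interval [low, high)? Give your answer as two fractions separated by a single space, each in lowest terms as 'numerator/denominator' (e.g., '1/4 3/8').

Answer: 4/25 1/5

Derivation:
Step 1: interval [0/1, 1/1), width = 1/1 - 0/1 = 1/1
  'd': [0/1 + 1/1*0/1, 0/1 + 1/1*1/5) = [0/1, 1/5) <- contains code 9/50
  'b': [0/1 + 1/1*1/5, 0/1 + 1/1*3/5) = [1/5, 3/5)
  'c': [0/1 + 1/1*3/5, 0/1 + 1/1*4/5) = [3/5, 4/5)
  'a': [0/1 + 1/1*4/5, 0/1 + 1/1*1/1) = [4/5, 1/1)
  emit 'd', narrow to [0/1, 1/5)
Step 2: interval [0/1, 1/5), width = 1/5 - 0/1 = 1/5
  'd': [0/1 + 1/5*0/1, 0/1 + 1/5*1/5) = [0/1, 1/25)
  'b': [0/1 + 1/5*1/5, 0/1 + 1/5*3/5) = [1/25, 3/25)
  'c': [0/1 + 1/5*3/5, 0/1 + 1/5*4/5) = [3/25, 4/25)
  'a': [0/1 + 1/5*4/5, 0/1 + 1/5*1/1) = [4/25, 1/5) <- contains code 9/50
  emit 'a', narrow to [4/25, 1/5)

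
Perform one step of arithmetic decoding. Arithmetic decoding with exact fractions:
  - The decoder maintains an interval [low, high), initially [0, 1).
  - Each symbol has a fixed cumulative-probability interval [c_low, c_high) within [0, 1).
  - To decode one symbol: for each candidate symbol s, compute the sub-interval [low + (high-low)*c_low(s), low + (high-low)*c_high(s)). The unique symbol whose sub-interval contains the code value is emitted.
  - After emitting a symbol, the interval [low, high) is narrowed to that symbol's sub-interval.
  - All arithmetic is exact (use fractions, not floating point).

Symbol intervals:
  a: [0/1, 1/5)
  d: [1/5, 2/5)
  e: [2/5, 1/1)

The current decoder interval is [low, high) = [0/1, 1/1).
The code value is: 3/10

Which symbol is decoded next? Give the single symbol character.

Interval width = high − low = 1/1 − 0/1 = 1/1
Scaled code = (code − low) / width = (3/10 − 0/1) / 1/1 = 3/10
  a: [0/1, 1/5) 
  d: [1/5, 2/5) ← scaled code falls here ✓
  e: [2/5, 1/1) 

Answer: d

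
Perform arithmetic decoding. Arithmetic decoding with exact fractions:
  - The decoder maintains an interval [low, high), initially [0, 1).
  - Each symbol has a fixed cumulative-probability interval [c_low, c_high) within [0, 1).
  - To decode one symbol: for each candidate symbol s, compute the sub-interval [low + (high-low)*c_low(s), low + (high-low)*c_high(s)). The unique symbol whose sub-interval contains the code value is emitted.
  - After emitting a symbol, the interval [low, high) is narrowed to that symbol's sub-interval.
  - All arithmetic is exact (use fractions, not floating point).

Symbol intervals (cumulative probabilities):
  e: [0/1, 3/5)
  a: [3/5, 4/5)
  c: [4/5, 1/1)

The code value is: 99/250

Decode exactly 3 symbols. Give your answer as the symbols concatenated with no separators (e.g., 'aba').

Step 1: interval [0/1, 1/1), width = 1/1 - 0/1 = 1/1
  'e': [0/1 + 1/1*0/1, 0/1 + 1/1*3/5) = [0/1, 3/5) <- contains code 99/250
  'a': [0/1 + 1/1*3/5, 0/1 + 1/1*4/5) = [3/5, 4/5)
  'c': [0/1 + 1/1*4/5, 0/1 + 1/1*1/1) = [4/5, 1/1)
  emit 'e', narrow to [0/1, 3/5)
Step 2: interval [0/1, 3/5), width = 3/5 - 0/1 = 3/5
  'e': [0/1 + 3/5*0/1, 0/1 + 3/5*3/5) = [0/1, 9/25)
  'a': [0/1 + 3/5*3/5, 0/1 + 3/5*4/5) = [9/25, 12/25) <- contains code 99/250
  'c': [0/1 + 3/5*4/5, 0/1 + 3/5*1/1) = [12/25, 3/5)
  emit 'a', narrow to [9/25, 12/25)
Step 3: interval [9/25, 12/25), width = 12/25 - 9/25 = 3/25
  'e': [9/25 + 3/25*0/1, 9/25 + 3/25*3/5) = [9/25, 54/125) <- contains code 99/250
  'a': [9/25 + 3/25*3/5, 9/25 + 3/25*4/5) = [54/125, 57/125)
  'c': [9/25 + 3/25*4/5, 9/25 + 3/25*1/1) = [57/125, 12/25)
  emit 'e', narrow to [9/25, 54/125)

Answer: eae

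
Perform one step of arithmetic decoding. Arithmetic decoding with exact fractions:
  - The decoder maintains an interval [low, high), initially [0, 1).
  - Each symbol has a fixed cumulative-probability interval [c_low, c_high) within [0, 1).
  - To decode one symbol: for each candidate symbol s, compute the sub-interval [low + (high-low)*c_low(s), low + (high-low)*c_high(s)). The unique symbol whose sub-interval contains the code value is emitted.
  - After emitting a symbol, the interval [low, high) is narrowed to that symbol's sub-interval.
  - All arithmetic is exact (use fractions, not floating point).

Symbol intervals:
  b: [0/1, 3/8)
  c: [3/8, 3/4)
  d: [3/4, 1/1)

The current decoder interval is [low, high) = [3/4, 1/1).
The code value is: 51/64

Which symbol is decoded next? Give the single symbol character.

Answer: b

Derivation:
Interval width = high − low = 1/1 − 3/4 = 1/4
Scaled code = (code − low) / width = (51/64 − 3/4) / 1/4 = 3/16
  b: [0/1, 3/8) ← scaled code falls here ✓
  c: [3/8, 3/4) 
  d: [3/4, 1/1) 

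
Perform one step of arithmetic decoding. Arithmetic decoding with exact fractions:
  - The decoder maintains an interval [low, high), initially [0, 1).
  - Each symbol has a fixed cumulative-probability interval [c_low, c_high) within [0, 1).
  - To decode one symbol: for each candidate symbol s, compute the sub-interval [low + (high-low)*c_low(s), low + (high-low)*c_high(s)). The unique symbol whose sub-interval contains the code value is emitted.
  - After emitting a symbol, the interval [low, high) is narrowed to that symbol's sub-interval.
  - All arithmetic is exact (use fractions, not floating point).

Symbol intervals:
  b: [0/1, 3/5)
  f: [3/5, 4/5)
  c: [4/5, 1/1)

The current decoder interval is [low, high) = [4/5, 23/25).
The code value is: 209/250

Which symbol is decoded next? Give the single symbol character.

Answer: b

Derivation:
Interval width = high − low = 23/25 − 4/5 = 3/25
Scaled code = (code − low) / width = (209/250 − 4/5) / 3/25 = 3/10
  b: [0/1, 3/5) ← scaled code falls here ✓
  f: [3/5, 4/5) 
  c: [4/5, 1/1) 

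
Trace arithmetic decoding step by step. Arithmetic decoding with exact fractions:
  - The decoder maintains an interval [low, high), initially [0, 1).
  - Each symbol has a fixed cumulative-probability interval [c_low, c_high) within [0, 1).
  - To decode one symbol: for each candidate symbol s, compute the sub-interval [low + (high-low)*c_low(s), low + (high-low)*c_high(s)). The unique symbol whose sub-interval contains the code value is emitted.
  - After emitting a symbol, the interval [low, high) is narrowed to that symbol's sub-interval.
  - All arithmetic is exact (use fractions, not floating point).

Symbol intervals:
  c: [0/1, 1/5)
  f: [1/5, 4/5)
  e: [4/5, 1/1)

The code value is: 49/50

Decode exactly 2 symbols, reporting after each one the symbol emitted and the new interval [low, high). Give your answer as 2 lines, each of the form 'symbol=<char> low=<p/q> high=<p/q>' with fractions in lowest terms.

Answer: symbol=e low=4/5 high=1/1
symbol=e low=24/25 high=1/1

Derivation:
Step 1: interval [0/1, 1/1), width = 1/1 - 0/1 = 1/1
  'c': [0/1 + 1/1*0/1, 0/1 + 1/1*1/5) = [0/1, 1/5)
  'f': [0/1 + 1/1*1/5, 0/1 + 1/1*4/5) = [1/5, 4/5)
  'e': [0/1 + 1/1*4/5, 0/1 + 1/1*1/1) = [4/5, 1/1) <- contains code 49/50
  emit 'e', narrow to [4/5, 1/1)
Step 2: interval [4/5, 1/1), width = 1/1 - 4/5 = 1/5
  'c': [4/5 + 1/5*0/1, 4/5 + 1/5*1/5) = [4/5, 21/25)
  'f': [4/5 + 1/5*1/5, 4/5 + 1/5*4/5) = [21/25, 24/25)
  'e': [4/5 + 1/5*4/5, 4/5 + 1/5*1/1) = [24/25, 1/1) <- contains code 49/50
  emit 'e', narrow to [24/25, 1/1)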